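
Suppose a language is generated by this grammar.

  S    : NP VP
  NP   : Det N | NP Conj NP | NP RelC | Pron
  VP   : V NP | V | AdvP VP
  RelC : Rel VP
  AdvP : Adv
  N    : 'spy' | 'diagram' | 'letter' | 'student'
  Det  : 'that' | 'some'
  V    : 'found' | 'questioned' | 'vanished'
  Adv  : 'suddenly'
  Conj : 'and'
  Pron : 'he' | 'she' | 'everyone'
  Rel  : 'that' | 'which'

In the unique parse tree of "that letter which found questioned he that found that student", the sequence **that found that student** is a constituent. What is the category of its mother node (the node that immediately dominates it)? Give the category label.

NP

[S [NP [NP [Det that] [N letter]] [RelC [Rel which] [VP [V found]]]] [VP [V questioned] [NP [NP [Pron he]] [RelC [Rel that] [VP [V found] [NP [Det that] [N student]]]]]]]
The span 'that found that student' is the RelC node built by RelC → Rel VP.
Its mother is the NP built by NP → NP RelC.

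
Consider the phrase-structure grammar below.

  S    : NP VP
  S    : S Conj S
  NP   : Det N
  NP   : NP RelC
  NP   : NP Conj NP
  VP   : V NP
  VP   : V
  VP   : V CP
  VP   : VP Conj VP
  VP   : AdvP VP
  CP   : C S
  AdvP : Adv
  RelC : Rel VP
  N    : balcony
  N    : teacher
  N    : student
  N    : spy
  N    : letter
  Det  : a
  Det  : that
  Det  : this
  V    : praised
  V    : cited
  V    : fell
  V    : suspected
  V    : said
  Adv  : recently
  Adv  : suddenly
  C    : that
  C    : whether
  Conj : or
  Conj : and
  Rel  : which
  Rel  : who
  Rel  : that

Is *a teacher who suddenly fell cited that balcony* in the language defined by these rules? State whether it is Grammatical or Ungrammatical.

S
  NP
    NP
      Det: a
      N: teacher
    RelC
      Rel: who
      VP
        AdvP
          Adv: suddenly
        VP
          V: fell
  VP
    V: cited
    NP
      Det: that
      N: balcony
Each bracket corresponds to one application of a listed rule, so the string is derivable from S.

Grammatical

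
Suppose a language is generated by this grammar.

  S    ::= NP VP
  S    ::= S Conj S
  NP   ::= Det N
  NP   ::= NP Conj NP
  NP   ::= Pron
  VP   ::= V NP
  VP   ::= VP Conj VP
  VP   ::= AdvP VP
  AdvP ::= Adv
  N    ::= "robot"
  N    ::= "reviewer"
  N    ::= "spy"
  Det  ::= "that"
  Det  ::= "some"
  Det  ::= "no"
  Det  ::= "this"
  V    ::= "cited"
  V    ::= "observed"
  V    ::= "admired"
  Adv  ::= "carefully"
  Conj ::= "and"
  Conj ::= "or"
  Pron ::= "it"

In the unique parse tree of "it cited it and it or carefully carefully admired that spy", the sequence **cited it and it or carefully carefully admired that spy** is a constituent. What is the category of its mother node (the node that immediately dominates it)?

S

[S [NP [Pron it]] [VP [VP [V cited] [NP [NP [Pron it]] [Conj and] [NP [Pron it]]]] [Conj or] [VP [AdvP [Adv carefully]] [VP [AdvP [Adv carefully]] [VP [V admired] [NP [Det that] [N spy]]]]]]]
The span 'cited it and it or carefully carefully admired that spy' is the VP node built by VP → VP Conj VP.
Its mother is the S built by S → NP VP.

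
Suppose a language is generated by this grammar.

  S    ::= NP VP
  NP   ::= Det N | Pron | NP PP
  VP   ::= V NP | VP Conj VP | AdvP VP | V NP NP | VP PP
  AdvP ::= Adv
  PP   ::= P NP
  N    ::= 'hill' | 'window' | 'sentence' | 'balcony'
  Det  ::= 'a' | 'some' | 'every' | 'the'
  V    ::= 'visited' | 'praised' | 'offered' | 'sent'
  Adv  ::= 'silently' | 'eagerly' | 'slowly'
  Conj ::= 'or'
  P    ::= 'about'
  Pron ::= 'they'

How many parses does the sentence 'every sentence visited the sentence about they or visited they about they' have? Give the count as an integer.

Two of the 6 distinct bracketings:
[S [NP [Det every] [N sentence]] [VP [VP [V visited] [NP [NP [Det the] [N sentence]] [PP [P about] [NP [Pron they]]]]] [Conj or] [VP [V visited] [NP [NP [Pron they]] [PP [P about] [NP [Pron they]]]]]]]
[S [NP [Det every] [N sentence]] [VP [VP [V visited] [NP [NP [Det the] [N sentence]] [PP [P about] [NP [Pron they]]]]] [Conj or] [VP [VP [V visited] [NP [Pron they]]] [PP [P about] [NP [Pron they]]]]]]
The difference turns on whether VP → VP PP is used at the relevant span, versus an alternative expansion of VP.

6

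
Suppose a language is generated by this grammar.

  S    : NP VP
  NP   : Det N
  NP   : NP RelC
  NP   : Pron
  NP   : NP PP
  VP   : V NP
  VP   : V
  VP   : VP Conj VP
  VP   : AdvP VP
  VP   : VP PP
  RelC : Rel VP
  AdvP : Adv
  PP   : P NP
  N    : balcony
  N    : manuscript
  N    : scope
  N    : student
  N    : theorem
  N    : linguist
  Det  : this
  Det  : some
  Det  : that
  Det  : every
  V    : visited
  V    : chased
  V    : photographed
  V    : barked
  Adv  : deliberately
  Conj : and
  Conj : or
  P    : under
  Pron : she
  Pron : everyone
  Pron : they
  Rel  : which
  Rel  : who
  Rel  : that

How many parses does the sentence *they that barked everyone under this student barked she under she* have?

6

Two of the 6 distinct bracketings:
[S [NP [NP [Pron they]] [RelC [Rel that] [VP [V barked] [NP [NP [Pron everyone]] [PP [P under] [NP [Det this] [N student]]]]]]] [VP [V barked] [NP [NP [Pron she]] [PP [P under] [NP [Pron she]]]]]]
[S [NP [NP [Pron they]] [RelC [Rel that] [VP [V barked] [NP [NP [Pron everyone]] [PP [P under] [NP [Det this] [N student]]]]]]] [VP [VP [V barked] [NP [Pron she]]] [PP [P under] [NP [Pron she]]]]]
The difference turns on whether VP → VP PP is used at the relevant span, versus an alternative expansion of VP.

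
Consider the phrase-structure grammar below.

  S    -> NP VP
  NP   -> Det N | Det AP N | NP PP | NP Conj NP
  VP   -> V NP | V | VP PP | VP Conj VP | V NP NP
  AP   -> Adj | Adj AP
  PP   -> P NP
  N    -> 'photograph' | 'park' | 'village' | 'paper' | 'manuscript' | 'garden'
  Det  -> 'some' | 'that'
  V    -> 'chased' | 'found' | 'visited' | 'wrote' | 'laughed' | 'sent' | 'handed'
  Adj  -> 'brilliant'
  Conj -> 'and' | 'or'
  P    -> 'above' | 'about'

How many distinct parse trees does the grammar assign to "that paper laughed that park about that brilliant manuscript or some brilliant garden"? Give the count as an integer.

3

Two of the 3 distinct bracketings:
[S [NP [Det that] [N paper]] [VP [V laughed] [NP [NP [Det that] [N park]] [PP [P about] [NP [NP [Det that] [AP [Adj brilliant]] [N manuscript]] [Conj or] [NP [Det some] [AP [Adj brilliant]] [N garden]]]]]]]
[S [NP [Det that] [N paper]] [VP [V laughed] [NP [NP [NP [Det that] [N park]] [PP [P about] [NP [Det that] [AP [Adj brilliant]] [N manuscript]]]] [Conj or] [NP [Det some] [AP [Adj brilliant]] [N garden]]]]]
The trees differ in how a recursive rule is bracketed over the same span.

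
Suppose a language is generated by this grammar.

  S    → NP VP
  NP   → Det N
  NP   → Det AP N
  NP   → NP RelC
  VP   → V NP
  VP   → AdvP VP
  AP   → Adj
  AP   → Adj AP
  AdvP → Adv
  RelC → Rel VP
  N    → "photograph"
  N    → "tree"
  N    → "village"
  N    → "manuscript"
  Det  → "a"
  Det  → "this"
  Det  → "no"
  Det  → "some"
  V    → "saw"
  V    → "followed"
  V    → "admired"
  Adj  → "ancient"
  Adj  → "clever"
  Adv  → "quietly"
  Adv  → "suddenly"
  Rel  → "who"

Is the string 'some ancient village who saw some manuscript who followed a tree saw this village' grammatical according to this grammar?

S
  NP
    NP
      Det: some
      AP
        Adj: ancient
      N: village
    RelC
      Rel: who
      VP
        V: saw
        NP
          NP
            Det: some
            N: manuscript
          RelC
            Rel: who
            VP
              V: followed
              NP
                Det: a
                N: tree
  VP
    V: saw
    NP
      Det: this
      N: village
Every word is introduced by a lexical rule and the phrasal rules combine the resulting categories into a single S.

Grammatical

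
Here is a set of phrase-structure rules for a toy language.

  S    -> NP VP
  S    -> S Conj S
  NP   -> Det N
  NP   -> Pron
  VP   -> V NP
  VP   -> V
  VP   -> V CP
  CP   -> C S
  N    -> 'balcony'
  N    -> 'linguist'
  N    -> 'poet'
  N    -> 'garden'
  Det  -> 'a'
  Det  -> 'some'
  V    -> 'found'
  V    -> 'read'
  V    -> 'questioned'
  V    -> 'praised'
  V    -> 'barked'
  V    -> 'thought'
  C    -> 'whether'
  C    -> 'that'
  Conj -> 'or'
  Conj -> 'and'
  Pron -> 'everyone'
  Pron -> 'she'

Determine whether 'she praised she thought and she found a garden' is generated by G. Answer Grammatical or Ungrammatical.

Ungrammatical

For S → NP VP, the only prefix that parses as NP is 'she', but the remainder 'praised she thought and she found a garden' is not a VP under these rules. The alternative S rule S → S Conj S likewise has no satisfying split.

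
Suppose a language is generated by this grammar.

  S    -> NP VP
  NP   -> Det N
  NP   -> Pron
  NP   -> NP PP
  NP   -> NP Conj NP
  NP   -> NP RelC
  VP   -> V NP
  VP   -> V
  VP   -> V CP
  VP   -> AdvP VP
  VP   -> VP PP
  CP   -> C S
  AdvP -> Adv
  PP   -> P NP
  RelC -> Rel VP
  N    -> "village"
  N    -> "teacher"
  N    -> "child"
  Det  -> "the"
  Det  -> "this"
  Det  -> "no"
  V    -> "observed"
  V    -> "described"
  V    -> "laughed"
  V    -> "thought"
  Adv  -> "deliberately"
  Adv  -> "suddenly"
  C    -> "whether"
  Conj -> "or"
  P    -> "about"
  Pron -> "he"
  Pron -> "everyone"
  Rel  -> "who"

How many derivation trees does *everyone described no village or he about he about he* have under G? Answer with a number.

9

Two of the 9 distinct bracketings:
[S [NP [Pron everyone]] [VP [V described] [NP [NP [NP [Det no] [N village]] [Conj or] [NP [Pron he]]] [PP [P about] [NP [NP [Pron he]] [PP [P about] [NP [Pron he]]]]]]]]
[S [NP [Pron everyone]] [VP [V described] [NP [NP [NP [NP [Det no] [N village]] [Conj or] [NP [Pron he]]] [PP [P about] [NP [Pron he]]]] [PP [P about] [NP [Pron he]]]]]]
The trees differ in how a recursive rule is bracketed over the same span.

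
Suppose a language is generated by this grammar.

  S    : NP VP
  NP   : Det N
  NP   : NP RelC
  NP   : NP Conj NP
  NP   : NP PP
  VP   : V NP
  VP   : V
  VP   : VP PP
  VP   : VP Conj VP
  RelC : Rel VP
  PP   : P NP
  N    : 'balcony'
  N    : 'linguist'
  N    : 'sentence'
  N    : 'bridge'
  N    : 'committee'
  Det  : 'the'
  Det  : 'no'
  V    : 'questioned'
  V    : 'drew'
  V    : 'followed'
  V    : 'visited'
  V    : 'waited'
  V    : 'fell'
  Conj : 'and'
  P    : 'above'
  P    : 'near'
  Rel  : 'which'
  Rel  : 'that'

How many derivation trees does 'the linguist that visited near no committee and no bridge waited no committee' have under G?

4

Two of the 4 distinct bracketings:
[S [NP [NP [Det the] [N linguist]] [RelC [Rel that] [VP [VP [V visited]] [PP [P near] [NP [NP [Det no] [N committee]] [Conj and] [NP [Det no] [N bridge]]]]]]] [VP [V waited] [NP [Det no] [N committee]]]]
[S [NP [NP [NP [Det the] [N linguist]] [RelC [Rel that] [VP [VP [V visited]] [PP [P near] [NP [Det no] [N committee]]]]]] [Conj and] [NP [Det no] [N bridge]]] [VP [V waited] [NP [Det no] [N committee]]]]
The trees differ in how a recursive rule is bracketed over the same span.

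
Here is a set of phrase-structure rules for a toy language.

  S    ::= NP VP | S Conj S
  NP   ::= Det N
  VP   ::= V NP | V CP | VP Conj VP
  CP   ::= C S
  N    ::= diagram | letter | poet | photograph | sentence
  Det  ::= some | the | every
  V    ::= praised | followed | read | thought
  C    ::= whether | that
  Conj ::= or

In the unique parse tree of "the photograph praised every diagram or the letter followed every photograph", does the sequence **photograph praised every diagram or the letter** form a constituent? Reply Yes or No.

No

[S [S [NP [Det the] [N photograph]] [VP [V praised] [NP [Det every] [N diagram]]]] [Conj or] [S [NP [Det the] [N letter]] [VP [V followed] [NP [Det every] [N photograph]]]]]
The smallest constituent containing 'photograph praised every diagram or the letter' is the S spanning 'the photograph praised every diagram or the letter followed every photograph'; no single node in the tree dominates exactly the given words.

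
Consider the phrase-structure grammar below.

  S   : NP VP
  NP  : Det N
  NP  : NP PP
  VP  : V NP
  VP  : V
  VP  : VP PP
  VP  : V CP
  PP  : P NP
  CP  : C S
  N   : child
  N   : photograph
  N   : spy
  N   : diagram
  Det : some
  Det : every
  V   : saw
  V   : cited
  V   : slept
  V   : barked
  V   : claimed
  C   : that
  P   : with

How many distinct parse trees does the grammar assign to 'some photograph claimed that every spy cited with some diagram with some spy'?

Two of the 5 distinct bracketings:
[S [NP [Det some] [N photograph]] [VP [VP [V claimed] [CP [C that] [S [NP [Det every] [N spy]] [VP [V cited]]]]] [PP [P with] [NP [NP [Det some] [N diagram]] [PP [P with] [NP [Det some] [N spy]]]]]]]
[S [NP [Det some] [N photograph]] [VP [VP [VP [V claimed] [CP [C that] [S [NP [Det every] [N spy]] [VP [V cited]]]]] [PP [P with] [NP [Det some] [N diagram]]]] [PP [P with] [NP [Det some] [N spy]]]]]
The difference turns on whether NP → NP PP is used at the relevant span, versus an alternative expansion of NP.

5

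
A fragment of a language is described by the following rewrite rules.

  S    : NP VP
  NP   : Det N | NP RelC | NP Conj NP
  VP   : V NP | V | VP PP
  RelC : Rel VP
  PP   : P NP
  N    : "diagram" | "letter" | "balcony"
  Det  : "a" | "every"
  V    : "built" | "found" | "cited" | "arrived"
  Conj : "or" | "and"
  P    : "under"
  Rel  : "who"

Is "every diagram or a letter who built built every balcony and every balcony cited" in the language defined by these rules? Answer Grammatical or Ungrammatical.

Ungrammatical

For S → NP VP, every NP-prefix leaves a non-VP remainder: after 'every diagram' the remainder is not a VP; after 'every diagram or a letter' the remainder is not a VP; after 'every diagram or a letter who built' the remainder is not a VP.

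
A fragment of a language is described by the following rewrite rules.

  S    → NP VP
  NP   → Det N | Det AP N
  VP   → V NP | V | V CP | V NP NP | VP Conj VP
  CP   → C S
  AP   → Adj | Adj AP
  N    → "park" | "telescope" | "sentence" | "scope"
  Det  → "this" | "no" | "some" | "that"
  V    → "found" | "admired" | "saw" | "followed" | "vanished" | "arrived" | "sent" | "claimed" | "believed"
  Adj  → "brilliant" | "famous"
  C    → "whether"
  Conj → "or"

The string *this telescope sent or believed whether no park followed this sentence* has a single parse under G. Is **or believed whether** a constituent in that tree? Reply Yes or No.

[S [NP [Det this] [N telescope]] [VP [VP [V sent]] [Conj or] [VP [V believed] [CP [C whether] [S [NP [Det no] [N park]] [VP [V followed] [NP [Det this] [N sentence]]]]]]]]
The smallest constituent containing 'or believed whether' is the VP spanning 'sent or believed whether no park followed this sentence'; no single node in the tree dominates exactly the given words.

No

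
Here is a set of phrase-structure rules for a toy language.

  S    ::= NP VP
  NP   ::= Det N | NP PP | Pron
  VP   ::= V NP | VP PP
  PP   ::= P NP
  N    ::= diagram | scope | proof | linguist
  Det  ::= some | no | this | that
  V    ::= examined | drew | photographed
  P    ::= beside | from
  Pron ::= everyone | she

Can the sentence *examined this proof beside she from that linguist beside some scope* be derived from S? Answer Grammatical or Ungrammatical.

Ungrammatical

For S → NP VP, no prefix of the string parses as an NP.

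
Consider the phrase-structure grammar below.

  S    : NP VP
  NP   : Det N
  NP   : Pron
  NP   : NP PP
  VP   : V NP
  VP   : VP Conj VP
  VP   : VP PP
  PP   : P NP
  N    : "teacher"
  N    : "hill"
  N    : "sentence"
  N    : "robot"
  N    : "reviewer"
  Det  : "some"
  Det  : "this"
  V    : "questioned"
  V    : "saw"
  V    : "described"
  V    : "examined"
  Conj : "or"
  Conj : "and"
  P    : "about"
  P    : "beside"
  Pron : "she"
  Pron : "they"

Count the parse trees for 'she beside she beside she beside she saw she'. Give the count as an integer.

5

Two of the 5 distinct bracketings:
[S [NP [NP [Pron she]] [PP [P beside] [NP [NP [Pron she]] [PP [P beside] [NP [NP [Pron she]] [PP [P beside] [NP [Pron she]]]]]]]] [VP [V saw] [NP [Pron she]]]]
[S [NP [NP [Pron she]] [PP [P beside] [NP [NP [NP [Pron she]] [PP [P beside] [NP [Pron she]]]] [PP [P beside] [NP [Pron she]]]]]] [VP [V saw] [NP [Pron she]]]]
The trees differ in how a recursive rule is bracketed over the same span.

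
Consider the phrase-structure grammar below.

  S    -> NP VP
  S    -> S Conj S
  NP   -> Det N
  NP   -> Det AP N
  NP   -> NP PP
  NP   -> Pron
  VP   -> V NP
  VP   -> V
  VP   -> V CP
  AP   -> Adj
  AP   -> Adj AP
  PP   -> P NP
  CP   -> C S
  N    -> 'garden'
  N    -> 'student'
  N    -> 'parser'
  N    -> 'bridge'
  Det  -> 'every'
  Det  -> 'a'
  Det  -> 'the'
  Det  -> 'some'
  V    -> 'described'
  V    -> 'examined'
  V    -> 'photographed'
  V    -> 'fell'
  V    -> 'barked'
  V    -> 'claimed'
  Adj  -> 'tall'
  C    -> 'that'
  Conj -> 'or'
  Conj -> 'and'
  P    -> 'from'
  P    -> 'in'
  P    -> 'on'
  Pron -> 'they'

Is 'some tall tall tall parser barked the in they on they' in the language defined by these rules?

A Det word can never sit immediately before a P word in any string this grammar generates, so the substring 'the in' rules out a derivation.

Ungrammatical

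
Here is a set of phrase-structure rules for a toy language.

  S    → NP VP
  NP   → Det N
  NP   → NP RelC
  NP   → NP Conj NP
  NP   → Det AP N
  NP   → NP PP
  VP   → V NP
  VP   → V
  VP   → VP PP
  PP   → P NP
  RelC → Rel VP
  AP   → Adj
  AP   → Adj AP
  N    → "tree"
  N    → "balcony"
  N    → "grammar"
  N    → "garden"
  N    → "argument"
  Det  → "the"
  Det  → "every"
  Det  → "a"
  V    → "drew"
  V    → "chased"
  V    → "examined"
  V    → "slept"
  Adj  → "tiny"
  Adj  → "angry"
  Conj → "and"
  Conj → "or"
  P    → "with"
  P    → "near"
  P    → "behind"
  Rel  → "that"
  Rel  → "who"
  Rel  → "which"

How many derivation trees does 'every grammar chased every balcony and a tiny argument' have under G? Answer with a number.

[S [NP [Det every] [N grammar]] [VP [V chased] [NP [NP [Det every] [N balcony]] [Conj and] [NP [Det a] [AP [Adj tiny]] [N argument]]]]]
No rule offers an alternative attachment or grouping for any span, so this is the only derivation.

1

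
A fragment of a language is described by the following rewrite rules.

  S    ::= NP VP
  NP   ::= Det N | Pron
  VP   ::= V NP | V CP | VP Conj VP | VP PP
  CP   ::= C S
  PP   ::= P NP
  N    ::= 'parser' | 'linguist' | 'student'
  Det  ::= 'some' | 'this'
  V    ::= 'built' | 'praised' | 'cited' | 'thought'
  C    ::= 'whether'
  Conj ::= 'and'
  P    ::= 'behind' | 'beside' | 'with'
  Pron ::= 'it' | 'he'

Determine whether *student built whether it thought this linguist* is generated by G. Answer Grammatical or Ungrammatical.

Ungrammatical

For S → NP VP, no prefix of the string parses as an NP.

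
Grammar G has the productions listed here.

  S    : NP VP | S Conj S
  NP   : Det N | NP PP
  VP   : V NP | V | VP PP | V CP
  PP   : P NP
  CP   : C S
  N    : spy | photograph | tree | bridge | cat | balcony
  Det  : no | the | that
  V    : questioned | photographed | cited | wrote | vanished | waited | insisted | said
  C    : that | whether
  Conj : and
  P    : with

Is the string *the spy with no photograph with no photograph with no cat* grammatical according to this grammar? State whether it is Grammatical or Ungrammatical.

For S → NP VP, every NP-prefix leaves a non-VP remainder: after 'the spy' the remainder is not a VP; after 'the spy with no photograph' the remainder is not a VP; after 'the spy with no photograph with no photograph' the remainder is not a VP. The alternative S rule S → S Conj S likewise has no satisfying split.

Ungrammatical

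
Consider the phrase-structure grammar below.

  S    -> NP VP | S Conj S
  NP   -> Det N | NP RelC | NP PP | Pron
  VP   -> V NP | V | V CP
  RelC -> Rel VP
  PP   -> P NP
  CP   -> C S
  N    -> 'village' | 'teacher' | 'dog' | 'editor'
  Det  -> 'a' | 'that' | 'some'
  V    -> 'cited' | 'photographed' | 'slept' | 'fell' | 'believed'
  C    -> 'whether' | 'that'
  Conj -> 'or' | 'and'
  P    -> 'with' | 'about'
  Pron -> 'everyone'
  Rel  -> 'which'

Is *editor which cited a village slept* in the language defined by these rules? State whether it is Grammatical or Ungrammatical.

Ungrammatical

For S → NP VP, no prefix of the string parses as an NP. The alternative S rule S → S Conj S likewise has no satisfying split.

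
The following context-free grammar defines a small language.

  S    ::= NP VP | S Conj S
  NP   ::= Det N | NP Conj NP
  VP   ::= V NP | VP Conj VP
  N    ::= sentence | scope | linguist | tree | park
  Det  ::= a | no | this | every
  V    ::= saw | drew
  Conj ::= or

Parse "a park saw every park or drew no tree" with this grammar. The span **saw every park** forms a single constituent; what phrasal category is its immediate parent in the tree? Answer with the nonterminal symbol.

VP

[S [NP [Det a] [N park]] [VP [VP [V saw] [NP [Det every] [N park]]] [Conj or] [VP [V drew] [NP [Det no] [N tree]]]]]
The span 'saw every park' is the VP node built by VP → V NP.
Its mother is the VP built by VP → VP Conj VP.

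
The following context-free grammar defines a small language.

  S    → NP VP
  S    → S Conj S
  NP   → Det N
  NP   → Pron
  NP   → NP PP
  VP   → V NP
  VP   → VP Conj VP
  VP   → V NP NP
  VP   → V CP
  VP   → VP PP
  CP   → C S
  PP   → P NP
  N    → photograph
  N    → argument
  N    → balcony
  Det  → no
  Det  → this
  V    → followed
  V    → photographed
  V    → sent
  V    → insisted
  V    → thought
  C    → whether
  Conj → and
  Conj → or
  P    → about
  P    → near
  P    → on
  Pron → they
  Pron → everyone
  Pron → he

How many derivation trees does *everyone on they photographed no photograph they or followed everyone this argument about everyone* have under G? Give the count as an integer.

Two of the 3 distinct bracketings:
[S [NP [NP [Pron everyone]] [PP [P on] [NP [Pron they]]]] [VP [VP [V photographed] [NP [Det no] [N photograph]] [NP [Pron they]]] [Conj or] [VP [V followed] [NP [Pron everyone]] [NP [NP [Det this] [N argument]] [PP [P about] [NP [Pron everyone]]]]]]]
[S [NP [NP [Pron everyone]] [PP [P on] [NP [Pron they]]]] [VP [VP [V photographed] [NP [Det no] [N photograph]] [NP [Pron they]]] [Conj or] [VP [VP [V followed] [NP [Pron everyone]] [NP [Det this] [N argument]]] [PP [P about] [NP [Pron everyone]]]]]]
The difference turns on whether VP → VP PP is used at the relevant span, versus an alternative expansion of VP.

3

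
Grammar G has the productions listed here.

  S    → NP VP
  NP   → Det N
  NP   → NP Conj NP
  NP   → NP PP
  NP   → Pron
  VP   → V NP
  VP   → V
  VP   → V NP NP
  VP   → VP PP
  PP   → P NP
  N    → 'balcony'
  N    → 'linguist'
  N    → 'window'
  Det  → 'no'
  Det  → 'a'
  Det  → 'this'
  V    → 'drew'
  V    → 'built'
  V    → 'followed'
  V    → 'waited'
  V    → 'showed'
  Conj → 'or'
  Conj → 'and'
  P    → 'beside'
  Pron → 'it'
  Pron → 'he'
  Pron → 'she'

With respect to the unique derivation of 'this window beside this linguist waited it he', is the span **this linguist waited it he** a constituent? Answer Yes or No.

No

[S [NP [NP [Det this] [N window]] [PP [P beside] [NP [Det this] [N linguist]]]] [VP [V waited] [NP [Pron it]] [NP [Pron he]]]]
The smallest constituent containing 'this linguist waited it he' is the S spanning 'this window beside this linguist waited it he'; no single node in the tree dominates exactly the given words.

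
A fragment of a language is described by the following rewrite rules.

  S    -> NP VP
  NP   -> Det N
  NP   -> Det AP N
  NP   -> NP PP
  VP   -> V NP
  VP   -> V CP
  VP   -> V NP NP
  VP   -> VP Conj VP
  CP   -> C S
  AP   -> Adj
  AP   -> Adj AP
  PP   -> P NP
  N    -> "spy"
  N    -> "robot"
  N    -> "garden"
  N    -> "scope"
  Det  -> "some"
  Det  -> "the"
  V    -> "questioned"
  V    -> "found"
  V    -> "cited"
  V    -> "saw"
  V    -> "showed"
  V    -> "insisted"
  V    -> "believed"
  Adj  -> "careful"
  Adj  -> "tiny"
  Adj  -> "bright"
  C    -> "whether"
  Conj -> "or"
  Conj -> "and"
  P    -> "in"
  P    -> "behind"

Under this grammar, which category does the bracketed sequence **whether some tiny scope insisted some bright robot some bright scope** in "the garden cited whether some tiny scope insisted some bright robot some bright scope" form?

CP

[S [NP [Det the] [N garden]] [VP [V cited] [CP [C whether] [S [NP [Det some] [AP [Adj tiny]] [N scope]] [VP [V insisted] [NP [Det some] [AP [Adj bright]] [N robot]] [NP [Det some] [AP [Adj bright]] [N scope]]]]]]]
The span 'whether some tiny scope insisted some bright robot some bright scope' is the CP node built by CP → C S.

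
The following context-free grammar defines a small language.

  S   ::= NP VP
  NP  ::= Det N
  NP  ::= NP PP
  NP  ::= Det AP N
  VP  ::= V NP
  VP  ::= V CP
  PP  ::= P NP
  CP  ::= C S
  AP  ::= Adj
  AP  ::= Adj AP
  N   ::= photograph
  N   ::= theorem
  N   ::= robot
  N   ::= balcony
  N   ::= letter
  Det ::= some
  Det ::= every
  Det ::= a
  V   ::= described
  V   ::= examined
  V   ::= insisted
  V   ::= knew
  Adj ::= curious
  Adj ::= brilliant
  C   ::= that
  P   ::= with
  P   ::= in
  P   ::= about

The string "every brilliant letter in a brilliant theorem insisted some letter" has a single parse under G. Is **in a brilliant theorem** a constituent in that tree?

Yes

[S [NP [NP [Det every] [AP [Adj brilliant]] [N letter]] [PP [P in] [NP [Det a] [AP [Adj brilliant]] [N theorem]]]] [VP [V insisted] [NP [Det some] [N letter]]]]
The words 'in a brilliant theorem' are exhaustively dominated by a single PP node (built by PP → P NP), so they form a constituent.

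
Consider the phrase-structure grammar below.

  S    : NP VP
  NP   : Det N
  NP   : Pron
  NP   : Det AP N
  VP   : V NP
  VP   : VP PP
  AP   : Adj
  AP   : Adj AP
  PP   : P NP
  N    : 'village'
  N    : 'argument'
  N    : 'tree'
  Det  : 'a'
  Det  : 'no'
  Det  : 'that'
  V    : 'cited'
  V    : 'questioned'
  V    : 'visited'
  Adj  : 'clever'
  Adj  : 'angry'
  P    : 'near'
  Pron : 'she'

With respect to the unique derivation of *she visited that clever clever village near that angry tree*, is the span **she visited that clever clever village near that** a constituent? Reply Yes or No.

[S [NP [Pron she]] [VP [VP [V visited] [NP [Det that] [AP [Adj clever] [AP [Adj clever]]] [N village]]] [PP [P near] [NP [Det that] [AP [Adj angry]] [N tree]]]]]
The smallest constituent containing 'she visited that clever clever village near that' is the S spanning 'she visited that clever clever village near that angry tree'; no single node in the tree dominates exactly the given words.

No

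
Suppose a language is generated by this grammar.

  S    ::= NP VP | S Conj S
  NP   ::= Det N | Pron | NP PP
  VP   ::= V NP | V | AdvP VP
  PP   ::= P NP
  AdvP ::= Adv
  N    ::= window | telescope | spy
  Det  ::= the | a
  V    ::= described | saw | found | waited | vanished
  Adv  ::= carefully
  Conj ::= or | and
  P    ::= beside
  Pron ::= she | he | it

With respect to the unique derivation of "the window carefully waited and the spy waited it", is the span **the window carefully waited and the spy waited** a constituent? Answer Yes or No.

No

[S [S [NP [Det the] [N window]] [VP [AdvP [Adv carefully]] [VP [V waited]]]] [Conj and] [S [NP [Det the] [N spy]] [VP [V waited] [NP [Pron it]]]]]
The smallest constituent containing 'the window carefully waited and the spy waited' is the S spanning 'the window carefully waited and the spy waited it'; no single node in the tree dominates exactly the given words.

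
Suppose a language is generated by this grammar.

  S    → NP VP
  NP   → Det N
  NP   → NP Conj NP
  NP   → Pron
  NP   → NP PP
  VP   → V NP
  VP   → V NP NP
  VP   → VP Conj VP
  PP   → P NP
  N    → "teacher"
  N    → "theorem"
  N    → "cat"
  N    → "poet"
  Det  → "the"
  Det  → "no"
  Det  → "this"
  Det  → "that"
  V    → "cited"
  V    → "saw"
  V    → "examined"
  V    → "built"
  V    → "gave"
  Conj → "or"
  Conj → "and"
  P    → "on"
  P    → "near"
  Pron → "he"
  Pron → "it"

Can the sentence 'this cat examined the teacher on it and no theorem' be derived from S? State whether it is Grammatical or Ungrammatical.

Grammatical

S
  NP
    Det: this
    N: cat
  VP
    V: examined
    NP
      NP
        NP
          Det: the
          N: teacher
        PP
          P: on
          NP
            Pron: it
      Conj: and
      NP
        Det: no
        N: theorem
The bracketing above is licensed at every node by one of the given productions, with S at the root.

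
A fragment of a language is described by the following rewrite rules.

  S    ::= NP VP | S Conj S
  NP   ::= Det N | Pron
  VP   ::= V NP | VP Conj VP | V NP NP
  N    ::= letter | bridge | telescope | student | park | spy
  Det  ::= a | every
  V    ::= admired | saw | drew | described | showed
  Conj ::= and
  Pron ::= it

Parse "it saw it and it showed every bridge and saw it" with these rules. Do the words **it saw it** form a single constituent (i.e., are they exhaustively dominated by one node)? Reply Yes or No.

[S [S [NP [Pron it]] [VP [V saw] [NP [Pron it]]]] [Conj and] [S [NP [Pron it]] [VP [VP [V showed] [NP [Det every] [N bridge]]] [Conj and] [VP [V saw] [NP [Pron it]]]]]]
The words 'it saw it' are exhaustively dominated by a single S node (built by S → NP VP), so they form a constituent.

Yes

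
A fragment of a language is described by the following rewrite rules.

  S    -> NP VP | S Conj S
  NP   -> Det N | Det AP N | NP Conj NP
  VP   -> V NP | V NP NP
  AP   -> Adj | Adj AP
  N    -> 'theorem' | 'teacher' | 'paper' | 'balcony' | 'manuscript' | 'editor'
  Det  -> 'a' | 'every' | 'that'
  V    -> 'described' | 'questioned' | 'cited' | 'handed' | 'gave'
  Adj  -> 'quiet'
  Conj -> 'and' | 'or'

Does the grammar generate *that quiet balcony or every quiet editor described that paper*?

[S [NP [NP [Det that] [AP [Adj quiet]] [N balcony]] [Conj or] [NP [Det every] [AP [Adj quiet]] [N editor]]] [VP [V described] [NP [Det that] [N paper]]]]
The bracketing above is licensed at every node by one of the given productions, with S at the root.

Grammatical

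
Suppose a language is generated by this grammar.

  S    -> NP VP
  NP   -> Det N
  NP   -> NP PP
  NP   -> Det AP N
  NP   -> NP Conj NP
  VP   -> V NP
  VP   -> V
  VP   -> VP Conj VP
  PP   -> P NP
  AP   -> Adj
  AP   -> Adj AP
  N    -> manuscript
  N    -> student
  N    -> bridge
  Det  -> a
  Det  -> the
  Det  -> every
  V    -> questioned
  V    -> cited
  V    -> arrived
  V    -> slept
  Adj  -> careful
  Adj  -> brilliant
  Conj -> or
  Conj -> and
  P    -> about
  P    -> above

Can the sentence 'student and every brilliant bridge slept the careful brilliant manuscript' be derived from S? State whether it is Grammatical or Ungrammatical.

For S → NP VP, no prefix of the string parses as an NP.

Ungrammatical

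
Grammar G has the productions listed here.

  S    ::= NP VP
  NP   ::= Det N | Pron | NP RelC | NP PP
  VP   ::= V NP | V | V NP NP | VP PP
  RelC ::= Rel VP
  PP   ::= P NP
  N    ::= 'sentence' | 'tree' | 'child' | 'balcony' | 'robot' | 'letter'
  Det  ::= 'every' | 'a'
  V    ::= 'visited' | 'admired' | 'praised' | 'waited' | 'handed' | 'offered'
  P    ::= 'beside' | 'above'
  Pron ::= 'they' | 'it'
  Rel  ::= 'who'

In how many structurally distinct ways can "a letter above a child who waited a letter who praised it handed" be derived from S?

Two of the 7 distinct bracketings:
[S [NP [NP [NP [Det a] [N letter]] [PP [P above] [NP [Det a] [N child]]]] [RelC [Rel who] [VP [V waited] [NP [NP [Det a] [N letter]] [RelC [Rel who] [VP [V praised] [NP [Pron it]]]]]]]] [VP [V handed]]]
[S [NP [NP [NP [Det a] [N letter]] [PP [P above] [NP [Det a] [N child]]]] [RelC [Rel who] [VP [V waited] [NP [NP [Det a] [N letter]] [RelC [Rel who] [VP [V praised]]]] [NP [Pron it]]]]] [VP [V handed]]]
The difference turns on whether VP → V NP is used at the relevant span, versus an alternative expansion of VP.

7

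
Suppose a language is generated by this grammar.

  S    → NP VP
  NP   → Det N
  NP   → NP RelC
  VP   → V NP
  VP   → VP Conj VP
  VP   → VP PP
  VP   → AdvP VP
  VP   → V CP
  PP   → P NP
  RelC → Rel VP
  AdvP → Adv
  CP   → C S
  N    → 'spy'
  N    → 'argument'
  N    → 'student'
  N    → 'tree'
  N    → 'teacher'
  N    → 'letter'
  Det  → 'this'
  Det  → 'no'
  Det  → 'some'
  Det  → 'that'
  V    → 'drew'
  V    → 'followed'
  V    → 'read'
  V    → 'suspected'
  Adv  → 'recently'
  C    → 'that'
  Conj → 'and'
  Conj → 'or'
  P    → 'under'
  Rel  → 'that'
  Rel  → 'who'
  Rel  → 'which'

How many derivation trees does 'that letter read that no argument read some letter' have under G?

[S [NP [Det that] [N letter]] [VP [V read] [CP [C that] [S [NP [Det no] [N argument]] [VP [V read] [NP [Det some] [N letter]]]]]]]
No rule offers an alternative attachment or grouping for any span, so this is the only derivation.

1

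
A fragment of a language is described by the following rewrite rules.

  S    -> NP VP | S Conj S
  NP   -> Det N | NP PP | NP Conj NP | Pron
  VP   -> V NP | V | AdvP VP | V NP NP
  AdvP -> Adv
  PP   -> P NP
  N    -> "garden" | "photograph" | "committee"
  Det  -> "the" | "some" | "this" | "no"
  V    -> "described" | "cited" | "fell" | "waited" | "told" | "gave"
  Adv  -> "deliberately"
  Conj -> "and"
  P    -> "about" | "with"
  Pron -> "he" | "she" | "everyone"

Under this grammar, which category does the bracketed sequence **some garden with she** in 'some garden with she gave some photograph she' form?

S
  NP
    NP
      Det: some
      N: garden
    PP
      P: with
      NP
        Pron: she
  VP
    V: gave
    NP
      Det: some
      N: photograph
    NP
      Pron: she
The span 'some garden with she' is the NP node built by NP → NP PP.

NP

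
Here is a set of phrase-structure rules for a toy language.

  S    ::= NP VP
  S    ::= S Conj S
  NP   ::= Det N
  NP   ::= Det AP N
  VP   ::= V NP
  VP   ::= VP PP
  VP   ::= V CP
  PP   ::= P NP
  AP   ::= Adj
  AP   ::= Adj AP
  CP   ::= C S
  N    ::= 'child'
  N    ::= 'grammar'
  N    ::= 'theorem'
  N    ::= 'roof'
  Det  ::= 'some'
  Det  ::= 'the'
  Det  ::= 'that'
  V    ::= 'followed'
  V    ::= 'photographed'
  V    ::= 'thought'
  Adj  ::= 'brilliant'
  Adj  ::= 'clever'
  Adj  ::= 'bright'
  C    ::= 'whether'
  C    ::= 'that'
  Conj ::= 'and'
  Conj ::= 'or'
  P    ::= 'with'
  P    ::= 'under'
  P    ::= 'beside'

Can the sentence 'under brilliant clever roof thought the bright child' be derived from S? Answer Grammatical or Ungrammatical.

Ungrammatical

A P word can never sit immediately before an Adj word in any string this grammar generates, so the substring 'under brilliant' rules out a derivation.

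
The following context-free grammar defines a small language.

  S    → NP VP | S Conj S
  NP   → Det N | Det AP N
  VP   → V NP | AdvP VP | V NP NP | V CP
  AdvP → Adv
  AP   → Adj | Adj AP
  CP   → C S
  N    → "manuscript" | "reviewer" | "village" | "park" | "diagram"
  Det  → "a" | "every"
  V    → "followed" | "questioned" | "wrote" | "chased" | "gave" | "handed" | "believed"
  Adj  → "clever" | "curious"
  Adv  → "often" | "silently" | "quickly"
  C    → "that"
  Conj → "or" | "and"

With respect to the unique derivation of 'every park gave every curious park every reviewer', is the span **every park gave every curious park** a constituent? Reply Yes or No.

[S [NP [Det every] [N park]] [VP [V gave] [NP [Det every] [AP [Adj curious]] [N park]] [NP [Det every] [N reviewer]]]]
The smallest constituent containing 'every park gave every curious park' is the S spanning 'every park gave every curious park every reviewer'; no single node in the tree dominates exactly the given words.

No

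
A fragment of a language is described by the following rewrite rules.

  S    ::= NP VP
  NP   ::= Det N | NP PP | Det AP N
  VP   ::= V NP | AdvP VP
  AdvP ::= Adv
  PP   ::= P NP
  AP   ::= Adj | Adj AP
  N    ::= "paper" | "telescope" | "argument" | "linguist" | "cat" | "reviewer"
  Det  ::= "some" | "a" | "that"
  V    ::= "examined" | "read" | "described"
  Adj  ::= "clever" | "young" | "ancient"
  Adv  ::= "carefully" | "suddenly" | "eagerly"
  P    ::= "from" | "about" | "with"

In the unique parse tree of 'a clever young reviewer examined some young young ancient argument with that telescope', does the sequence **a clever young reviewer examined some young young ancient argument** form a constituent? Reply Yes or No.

No

[S [NP [Det a] [AP [Adj clever] [AP [Adj young]]] [N reviewer]] [VP [V examined] [NP [NP [Det some] [AP [Adj young] [AP [Adj young] [AP [Adj ancient]]]] [N argument]] [PP [P with] [NP [Det that] [N telescope]]]]]]
The smallest constituent containing 'a clever young reviewer examined some young young ancient argument' is the S spanning 'a clever young reviewer examined some young young ancient argument with that telescope'; no single node in the tree dominates exactly the given words.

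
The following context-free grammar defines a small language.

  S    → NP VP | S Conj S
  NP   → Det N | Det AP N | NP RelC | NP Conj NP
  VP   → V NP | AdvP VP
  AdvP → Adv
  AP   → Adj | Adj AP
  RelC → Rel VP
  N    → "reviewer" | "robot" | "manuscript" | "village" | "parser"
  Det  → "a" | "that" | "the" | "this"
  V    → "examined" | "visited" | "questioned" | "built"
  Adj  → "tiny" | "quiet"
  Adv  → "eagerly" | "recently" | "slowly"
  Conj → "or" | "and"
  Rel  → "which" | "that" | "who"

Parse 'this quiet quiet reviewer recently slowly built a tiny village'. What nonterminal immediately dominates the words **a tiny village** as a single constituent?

NP

S
  NP
    Det: this
    AP
      Adj: quiet
      AP
        Adj: quiet
    N: reviewer
  VP
    AdvP
      Adv: recently
    VP
      AdvP
        Adv: slowly
      VP
        V: built
        NP
          Det: a
          AP
            Adj: tiny
          N: village
The span 'a tiny village' is the NP node built by NP → Det AP N.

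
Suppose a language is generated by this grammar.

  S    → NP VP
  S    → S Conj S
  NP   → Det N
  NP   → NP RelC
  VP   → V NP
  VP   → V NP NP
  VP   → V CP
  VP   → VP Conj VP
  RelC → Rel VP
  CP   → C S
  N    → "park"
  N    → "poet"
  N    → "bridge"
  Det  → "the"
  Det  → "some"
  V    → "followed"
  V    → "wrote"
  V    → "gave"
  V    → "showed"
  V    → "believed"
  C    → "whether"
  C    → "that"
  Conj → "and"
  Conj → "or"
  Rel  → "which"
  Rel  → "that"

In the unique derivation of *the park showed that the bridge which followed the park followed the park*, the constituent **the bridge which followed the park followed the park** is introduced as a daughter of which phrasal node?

CP

S
  NP
    Det: the
    N: park
  VP
    V: showed
    CP
      C: that
      S
        NP
          NP
            Det: the
            N: bridge
          RelC
            Rel: which
            VP
              V: followed
              NP
                Det: the
                N: park
        VP
          V: followed
          NP
            Det: the
            N: park
The span 'the bridge which followed the park followed the park' is the S node built by S → NP VP.
Its mother is the CP built by CP → C S.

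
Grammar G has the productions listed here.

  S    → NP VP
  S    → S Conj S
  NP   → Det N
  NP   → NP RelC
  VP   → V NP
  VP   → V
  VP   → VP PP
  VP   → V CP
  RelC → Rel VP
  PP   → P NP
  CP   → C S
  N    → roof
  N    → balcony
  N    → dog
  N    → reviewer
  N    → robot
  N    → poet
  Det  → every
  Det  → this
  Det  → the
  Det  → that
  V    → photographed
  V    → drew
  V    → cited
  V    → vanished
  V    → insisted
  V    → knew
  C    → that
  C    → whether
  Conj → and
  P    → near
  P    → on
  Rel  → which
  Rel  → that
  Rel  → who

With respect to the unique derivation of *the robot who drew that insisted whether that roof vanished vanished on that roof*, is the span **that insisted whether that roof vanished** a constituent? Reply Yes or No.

Yes

[S [NP [NP [NP [Det the] [N robot]] [RelC [Rel who] [VP [V drew]]]] [RelC [Rel that] [VP [V insisted] [CP [C whether] [S [NP [Det that] [N roof]] [VP [V vanished]]]]]]] [VP [VP [V vanished]] [PP [P on] [NP [Det that] [N roof]]]]]
The words 'that insisted whether that roof vanished' are exhaustively dominated by a single RelC node (built by RelC → Rel VP), so they form a constituent.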